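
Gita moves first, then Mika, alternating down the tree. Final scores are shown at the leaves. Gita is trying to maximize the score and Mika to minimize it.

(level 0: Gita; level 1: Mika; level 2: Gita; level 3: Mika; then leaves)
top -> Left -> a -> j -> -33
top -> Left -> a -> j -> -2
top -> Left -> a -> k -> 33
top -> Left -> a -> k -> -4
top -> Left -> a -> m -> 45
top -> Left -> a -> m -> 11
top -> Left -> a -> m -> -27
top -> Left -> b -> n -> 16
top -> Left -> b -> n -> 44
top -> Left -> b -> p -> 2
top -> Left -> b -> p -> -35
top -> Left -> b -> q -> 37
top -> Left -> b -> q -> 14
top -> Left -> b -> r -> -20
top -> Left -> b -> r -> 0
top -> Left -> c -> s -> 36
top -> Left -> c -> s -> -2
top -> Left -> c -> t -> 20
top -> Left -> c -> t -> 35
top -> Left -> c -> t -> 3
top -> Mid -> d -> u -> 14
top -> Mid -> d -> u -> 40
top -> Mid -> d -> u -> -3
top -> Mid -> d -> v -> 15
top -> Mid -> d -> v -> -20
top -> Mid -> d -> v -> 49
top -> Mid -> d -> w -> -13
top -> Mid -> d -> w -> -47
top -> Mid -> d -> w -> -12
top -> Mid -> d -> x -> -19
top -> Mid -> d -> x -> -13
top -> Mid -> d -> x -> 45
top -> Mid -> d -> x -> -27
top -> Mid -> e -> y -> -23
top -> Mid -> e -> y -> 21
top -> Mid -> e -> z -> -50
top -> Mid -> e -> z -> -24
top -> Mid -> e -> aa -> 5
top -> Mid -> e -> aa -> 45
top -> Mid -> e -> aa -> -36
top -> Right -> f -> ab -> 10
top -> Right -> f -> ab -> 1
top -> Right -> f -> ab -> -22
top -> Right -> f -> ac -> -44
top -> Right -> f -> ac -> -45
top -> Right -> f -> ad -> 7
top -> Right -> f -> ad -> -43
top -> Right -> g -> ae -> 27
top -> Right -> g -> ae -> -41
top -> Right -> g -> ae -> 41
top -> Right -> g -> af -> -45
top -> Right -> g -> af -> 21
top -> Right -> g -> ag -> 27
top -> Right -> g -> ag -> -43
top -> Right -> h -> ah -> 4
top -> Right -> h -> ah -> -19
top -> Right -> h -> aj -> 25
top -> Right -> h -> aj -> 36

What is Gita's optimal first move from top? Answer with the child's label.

Left

j (Mika): min(-33, -2) = -33
k (Mika): min(33, -4) = -4
m (Mika): min(45, 11, -27) = -27
a (Gita): max(-33, -4, -27) = -4
n (Mika): min(16, 44) = 16
p (Mika): min(2, -35) = -35
q (Mika): min(37, 14) = 14
r (Mika): min(-20, 0) = -20
b (Gita): max(16, -35, 14, -20) = 16
s (Mika): min(36, -2) = -2
t (Mika): min(20, 35, 3) = 3
c (Gita): max(-2, 3) = 3
Left (Mika): min(-4, 16, 3) = -4
u (Mika): min(14, 40, -3) = -3
v (Mika): min(15, -20, 49) = -20
w (Mika): min(-13, -47, -12) = -47
x (Mika): min(-19, -13, 45, -27) = -27
d (Gita): max(-3, -20, -47, -27) = -3
y (Mika): min(-23, 21) = -23
z (Mika): min(-50, -24) = -50
aa (Mika): min(5, 45, -36) = -36
e (Gita): max(-23, -50, -36) = -23
Mid (Mika): min(-3, -23) = -23
ab (Mika): min(10, 1, -22) = -22
ac (Mika): min(-44, -45) = -45
ad (Mika): min(7, -43) = -43
f (Gita): max(-22, -45, -43) = -22
ae (Mika): min(27, -41, 41) = -41
af (Mika): min(-45, 21) = -45
ag (Mika): min(27, -43) = -43
g (Gita): max(-41, -45, -43) = -41
ah (Mika): min(4, -19) = -19
aj (Mika): min(25, 36) = 25
h (Gita): max(-19, 25) = 25
Right (Mika): min(-22, -41, 25) = -41
top (Gita): max(-4, -23, -41) = -4
Gita at top wants the highest of {Left=-4, Mid=-23, Right=-41}, so chooses Left.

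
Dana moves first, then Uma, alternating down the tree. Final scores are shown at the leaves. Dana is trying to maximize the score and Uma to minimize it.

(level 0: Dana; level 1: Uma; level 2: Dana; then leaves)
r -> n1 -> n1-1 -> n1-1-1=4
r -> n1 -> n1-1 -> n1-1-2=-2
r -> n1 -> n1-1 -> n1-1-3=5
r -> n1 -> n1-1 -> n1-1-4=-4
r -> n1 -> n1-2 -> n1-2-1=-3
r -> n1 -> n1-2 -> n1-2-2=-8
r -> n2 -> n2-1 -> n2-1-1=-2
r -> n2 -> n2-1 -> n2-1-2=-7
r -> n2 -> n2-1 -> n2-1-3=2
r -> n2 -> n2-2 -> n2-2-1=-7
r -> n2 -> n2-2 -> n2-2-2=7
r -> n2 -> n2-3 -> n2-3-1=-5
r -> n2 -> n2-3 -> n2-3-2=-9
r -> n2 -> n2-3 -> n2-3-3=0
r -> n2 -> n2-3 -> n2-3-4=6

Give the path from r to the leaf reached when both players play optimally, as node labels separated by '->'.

n1-1 (Dana): max(4, -2, 5, -4) = 5
n1-2 (Dana): max(-3, -8) = -3
n1 (Uma): min(5, -3) = -3
n2-1 (Dana): max(-2, -7, 2) = 2
n2-2 (Dana): max(-7, 7) = 7
n2-3 (Dana): max(-5, -9, 0, 6) = 6
n2 (Uma): min(2, 7, 6) = 2
r (Dana): max(-3, 2) = 2
At r, Dana picks n2 (highest: 2).
At n2, Uma picks n2-1 (lowest: 2).
At n2-1, Dana picks n2-1-3 (highest: 2).
Terminal value 2.

r -> n2 -> n2-1 -> n2-1-3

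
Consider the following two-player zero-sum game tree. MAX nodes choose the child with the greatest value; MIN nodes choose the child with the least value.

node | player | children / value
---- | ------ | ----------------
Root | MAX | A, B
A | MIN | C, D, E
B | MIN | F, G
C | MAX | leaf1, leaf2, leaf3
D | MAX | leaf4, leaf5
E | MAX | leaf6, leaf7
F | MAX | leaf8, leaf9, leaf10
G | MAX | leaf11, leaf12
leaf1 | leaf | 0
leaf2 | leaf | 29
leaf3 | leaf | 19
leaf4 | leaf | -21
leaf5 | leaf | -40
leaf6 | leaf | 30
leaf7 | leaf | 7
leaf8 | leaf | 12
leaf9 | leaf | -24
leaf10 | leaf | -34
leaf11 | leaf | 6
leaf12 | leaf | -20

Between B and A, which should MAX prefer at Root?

B

F (MAX): max(12, -24, -34) = 12
G (MAX): max(6, -20) = 6
B (MIN): min(12, 6) = 6
C (MAX): max(0, 29, 19) = 29
D (MAX): max(-21, -40) = -21
E (MAX): max(30, 7) = 30
A (MIN): min(29, -21, 30) = -21
MAX prefers the higher value; B=6, A=-21. B is better since 6 > -21.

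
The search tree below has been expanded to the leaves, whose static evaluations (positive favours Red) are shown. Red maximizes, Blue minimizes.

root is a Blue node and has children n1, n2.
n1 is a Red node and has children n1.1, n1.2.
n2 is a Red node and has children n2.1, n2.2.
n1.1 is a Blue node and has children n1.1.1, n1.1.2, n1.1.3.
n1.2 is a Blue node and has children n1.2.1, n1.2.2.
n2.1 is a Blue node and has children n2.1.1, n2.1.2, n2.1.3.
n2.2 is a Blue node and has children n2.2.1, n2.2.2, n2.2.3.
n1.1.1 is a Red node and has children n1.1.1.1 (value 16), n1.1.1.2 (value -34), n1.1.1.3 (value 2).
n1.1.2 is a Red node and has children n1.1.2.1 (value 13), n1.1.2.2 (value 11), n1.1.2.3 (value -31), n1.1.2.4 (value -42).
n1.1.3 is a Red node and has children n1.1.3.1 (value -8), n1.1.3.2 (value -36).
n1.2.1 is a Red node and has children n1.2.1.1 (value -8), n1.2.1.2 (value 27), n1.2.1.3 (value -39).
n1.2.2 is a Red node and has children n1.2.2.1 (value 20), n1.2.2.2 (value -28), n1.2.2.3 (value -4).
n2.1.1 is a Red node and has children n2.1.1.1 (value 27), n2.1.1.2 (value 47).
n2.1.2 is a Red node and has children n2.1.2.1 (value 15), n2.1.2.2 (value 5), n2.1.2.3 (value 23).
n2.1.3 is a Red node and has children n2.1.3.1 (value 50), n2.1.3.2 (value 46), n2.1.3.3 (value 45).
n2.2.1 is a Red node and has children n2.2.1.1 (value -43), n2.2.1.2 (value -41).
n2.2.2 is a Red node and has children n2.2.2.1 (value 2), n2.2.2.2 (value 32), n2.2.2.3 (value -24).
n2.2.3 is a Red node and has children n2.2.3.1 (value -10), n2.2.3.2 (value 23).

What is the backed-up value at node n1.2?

20

n1.2.1 (Red): max(-8, 27, -39) = 27
n1.2.2 (Red): max(20, -28, -4) = 20
n1.2 (Blue): min(27, 20) = 20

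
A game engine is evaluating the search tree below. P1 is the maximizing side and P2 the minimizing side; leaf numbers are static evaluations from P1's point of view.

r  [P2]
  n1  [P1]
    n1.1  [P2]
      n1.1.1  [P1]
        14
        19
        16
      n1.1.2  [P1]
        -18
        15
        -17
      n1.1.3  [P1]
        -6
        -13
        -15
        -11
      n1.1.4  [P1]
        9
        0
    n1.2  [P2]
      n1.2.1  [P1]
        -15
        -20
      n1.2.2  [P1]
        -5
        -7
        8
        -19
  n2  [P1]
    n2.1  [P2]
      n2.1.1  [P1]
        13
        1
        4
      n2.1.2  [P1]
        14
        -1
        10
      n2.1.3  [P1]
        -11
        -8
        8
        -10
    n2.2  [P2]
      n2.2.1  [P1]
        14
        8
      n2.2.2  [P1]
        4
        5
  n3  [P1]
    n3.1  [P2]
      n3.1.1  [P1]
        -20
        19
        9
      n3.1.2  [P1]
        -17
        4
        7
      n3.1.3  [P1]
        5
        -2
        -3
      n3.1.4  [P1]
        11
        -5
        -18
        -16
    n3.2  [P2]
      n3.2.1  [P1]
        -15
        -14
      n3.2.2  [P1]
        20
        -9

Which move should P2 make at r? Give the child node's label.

n1

n1.1.1 (P1): max(14, 19, 16) = 19
n1.1.2 (P1): max(-18, 15, -17) = 15
n1.1.3 (P1): max(-6, -13, -15, -11) = -6
n1.1.4 (P1): max(9, 0) = 9
n1.1 (P2): min(19, 15, -6, 9) = -6
n1.2.1 (P1): max(-15, -20) = -15
n1.2.2 (P1): max(-5, -7, 8, -19) = 8
n1.2 (P2): min(-15, 8) = -15
n1 (P1): max(-6, -15) = -6
n2.1.1 (P1): max(13, 1, 4) = 13
n2.1.2 (P1): max(14, -1, 10) = 14
n2.1.3 (P1): max(-11, -8, 8, -10) = 8
n2.1 (P2): min(13, 14, 8) = 8
n2.2.1 (P1): max(14, 8) = 14
n2.2.2 (P1): max(4, 5) = 5
n2.2 (P2): min(14, 5) = 5
n2 (P1): max(8, 5) = 8
n3.1.1 (P1): max(-20, 19, 9) = 19
n3.1.2 (P1): max(-17, 4, 7) = 7
n3.1.3 (P1): max(5, -2, -3) = 5
n3.1.4 (P1): max(11, -5, -18, -16) = 11
n3.1 (P2): min(19, 7, 5, 11) = 5
n3.2.1 (P1): max(-15, -14) = -14
n3.2.2 (P1): max(20, -9) = 20
n3.2 (P2): min(-14, 20) = -14
n3 (P1): max(5, -14) = 5
r (P2): min(-6, 8, 5) = -6
P2 at r wants the lowest of {n1=-6, n2=8, n3=5}, so chooses n1.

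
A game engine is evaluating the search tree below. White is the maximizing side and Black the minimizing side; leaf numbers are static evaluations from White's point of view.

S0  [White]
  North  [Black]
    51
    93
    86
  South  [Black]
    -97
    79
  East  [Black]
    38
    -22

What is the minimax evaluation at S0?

51

North (Black): min(51, 93, 86) = 51
South (Black): min(-97, 79) = -97
East (Black): min(38, -22) = -22
S0 (White): max(51, -97, -22) = 51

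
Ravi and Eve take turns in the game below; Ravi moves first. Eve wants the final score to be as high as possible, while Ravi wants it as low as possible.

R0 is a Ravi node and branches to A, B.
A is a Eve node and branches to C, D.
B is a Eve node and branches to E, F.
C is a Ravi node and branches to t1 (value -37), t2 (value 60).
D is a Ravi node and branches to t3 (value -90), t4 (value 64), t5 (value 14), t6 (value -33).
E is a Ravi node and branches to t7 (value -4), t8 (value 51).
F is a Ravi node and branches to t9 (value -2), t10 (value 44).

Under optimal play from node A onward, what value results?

-37

C (Ravi): min(-37, 60) = -37
D (Ravi): min(-90, 64, 14, -33) = -90
A (Eve): max(-37, -90) = -37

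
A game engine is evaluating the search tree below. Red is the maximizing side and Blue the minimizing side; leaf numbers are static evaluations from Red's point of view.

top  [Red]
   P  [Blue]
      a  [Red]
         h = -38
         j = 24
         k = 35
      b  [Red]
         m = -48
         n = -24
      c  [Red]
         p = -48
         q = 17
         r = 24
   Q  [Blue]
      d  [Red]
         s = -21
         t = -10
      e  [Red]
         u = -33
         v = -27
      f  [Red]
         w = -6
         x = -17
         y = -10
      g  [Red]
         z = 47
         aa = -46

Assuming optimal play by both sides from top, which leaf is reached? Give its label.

a (Red): max(-38, 24, 35) = 35
b (Red): max(-48, -24) = -24
c (Red): max(-48, 17, 24) = 24
P (Blue): min(35, -24, 24) = -24
d (Red): max(-21, -10) = -10
e (Red): max(-33, -27) = -27
f (Red): max(-6, -17, -10) = -6
g (Red): max(47, -46) = 47
Q (Blue): min(-10, -27, -6, 47) = -27
top (Red): max(-24, -27) = -24
At top, Red picks P (highest: -24).
At P, Blue picks b (lowest: -24).
At b, Red picks n (highest: -24).
Terminal value -24.

n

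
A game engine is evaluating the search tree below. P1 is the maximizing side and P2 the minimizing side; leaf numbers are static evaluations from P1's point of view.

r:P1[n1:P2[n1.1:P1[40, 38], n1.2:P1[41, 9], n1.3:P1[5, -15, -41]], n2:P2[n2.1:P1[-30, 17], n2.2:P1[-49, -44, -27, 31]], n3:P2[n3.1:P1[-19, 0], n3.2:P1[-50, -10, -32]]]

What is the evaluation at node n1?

n1.1 (P1): max(40, 38) = 40
n1.2 (P1): max(41, 9) = 41
n1.3 (P1): max(5, -15, -41) = 5
n1 (P2): min(40, 41, 5) = 5

5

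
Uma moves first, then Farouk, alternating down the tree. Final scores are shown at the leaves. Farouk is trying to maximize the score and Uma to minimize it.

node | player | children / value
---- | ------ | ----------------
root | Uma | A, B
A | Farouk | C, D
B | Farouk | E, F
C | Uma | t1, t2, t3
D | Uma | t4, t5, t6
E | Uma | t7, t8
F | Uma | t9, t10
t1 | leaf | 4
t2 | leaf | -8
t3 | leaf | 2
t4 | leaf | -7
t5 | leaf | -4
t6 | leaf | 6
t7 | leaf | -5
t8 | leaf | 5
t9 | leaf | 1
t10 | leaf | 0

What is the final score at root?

C (Uma): min(4, -8, 2) = -8
D (Uma): min(-7, -4, 6) = -7
A (Farouk): max(-8, -7) = -7
E (Uma): min(-5, 5) = -5
F (Uma): min(1, 0) = 0
B (Farouk): max(-5, 0) = 0
root (Uma): min(-7, 0) = -7

-7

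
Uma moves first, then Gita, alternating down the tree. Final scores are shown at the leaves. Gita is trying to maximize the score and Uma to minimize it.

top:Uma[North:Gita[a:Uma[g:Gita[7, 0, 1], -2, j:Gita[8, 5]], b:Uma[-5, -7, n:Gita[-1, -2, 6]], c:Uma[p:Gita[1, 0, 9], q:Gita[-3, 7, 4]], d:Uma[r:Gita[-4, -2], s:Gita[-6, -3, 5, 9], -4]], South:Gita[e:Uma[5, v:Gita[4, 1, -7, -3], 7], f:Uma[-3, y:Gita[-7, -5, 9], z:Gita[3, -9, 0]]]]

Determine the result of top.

g (Gita): max(7, 0, 1) = 7
j (Gita): max(8, 5) = 8
a (Uma): min(7, -2, 8) = -2
n (Gita): max(-1, -2, 6) = 6
b (Uma): min(-5, -7, 6) = -7
p (Gita): max(1, 0, 9) = 9
q (Gita): max(-3, 7, 4) = 7
c (Uma): min(9, 7) = 7
r (Gita): max(-4, -2) = -2
s (Gita): max(-6, -3, 5, 9) = 9
d (Uma): min(-2, 9, -4) = -4
North (Gita): max(-2, -7, 7, -4) = 7
v (Gita): max(4, 1, -7, -3) = 4
e (Uma): min(5, 4, 7) = 4
y (Gita): max(-7, -5, 9) = 9
z (Gita): max(3, -9, 0) = 3
f (Uma): min(-3, 9, 3) = -3
South (Gita): max(4, -3) = 4
top (Uma): min(7, 4) = 4

4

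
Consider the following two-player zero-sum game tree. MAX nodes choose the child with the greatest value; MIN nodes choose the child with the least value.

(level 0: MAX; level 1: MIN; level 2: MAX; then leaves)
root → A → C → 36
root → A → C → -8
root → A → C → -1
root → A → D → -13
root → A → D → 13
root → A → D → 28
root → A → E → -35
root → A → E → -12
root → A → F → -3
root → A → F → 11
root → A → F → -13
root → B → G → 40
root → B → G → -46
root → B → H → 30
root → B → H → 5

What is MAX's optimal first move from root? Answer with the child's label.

B

C (MAX): max(36, -8, -1) = 36
D (MAX): max(-13, 13, 28) = 28
E (MAX): max(-35, -12) = -12
F (MAX): max(-3, 11, -13) = 11
A (MIN): min(36, 28, -12, 11) = -12
G (MAX): max(40, -46) = 40
H (MAX): max(30, 5) = 30
B (MIN): min(40, 30) = 30
root (MAX): max(-12, 30) = 30
MAX at root wants the highest of {A=-12, B=30}, so chooses B.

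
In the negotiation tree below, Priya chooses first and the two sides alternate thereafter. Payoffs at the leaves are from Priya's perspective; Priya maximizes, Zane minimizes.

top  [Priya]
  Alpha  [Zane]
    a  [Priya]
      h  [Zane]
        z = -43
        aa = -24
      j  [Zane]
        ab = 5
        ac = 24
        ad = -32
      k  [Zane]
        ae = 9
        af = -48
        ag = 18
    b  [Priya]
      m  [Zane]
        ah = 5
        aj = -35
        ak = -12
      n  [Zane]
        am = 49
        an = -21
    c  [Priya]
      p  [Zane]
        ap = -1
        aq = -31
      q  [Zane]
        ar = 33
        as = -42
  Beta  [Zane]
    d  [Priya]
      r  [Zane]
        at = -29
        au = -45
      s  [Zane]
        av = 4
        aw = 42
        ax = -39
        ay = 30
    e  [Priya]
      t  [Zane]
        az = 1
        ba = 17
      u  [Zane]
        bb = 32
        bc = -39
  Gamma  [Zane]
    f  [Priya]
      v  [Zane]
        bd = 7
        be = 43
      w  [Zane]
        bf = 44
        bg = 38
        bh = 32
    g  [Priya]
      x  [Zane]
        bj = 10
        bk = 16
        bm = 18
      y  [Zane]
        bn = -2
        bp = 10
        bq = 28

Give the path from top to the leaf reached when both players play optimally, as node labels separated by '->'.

h (Zane): min(-43, -24) = -43
j (Zane): min(5, 24, -32) = -32
k (Zane): min(9, -48, 18) = -48
a (Priya): max(-43, -32, -48) = -32
m (Zane): min(5, -35, -12) = -35
n (Zane): min(49, -21) = -21
b (Priya): max(-35, -21) = -21
p (Zane): min(-1, -31) = -31
q (Zane): min(33, -42) = -42
c (Priya): max(-31, -42) = -31
Alpha (Zane): min(-32, -21, -31) = -32
r (Zane): min(-29, -45) = -45
s (Zane): min(4, 42, -39, 30) = -39
d (Priya): max(-45, -39) = -39
t (Zane): min(1, 17) = 1
u (Zane): min(32, -39) = -39
e (Priya): max(1, -39) = 1
Beta (Zane): min(-39, 1) = -39
v (Zane): min(7, 43) = 7
w (Zane): min(44, 38, 32) = 32
f (Priya): max(7, 32) = 32
x (Zane): min(10, 16, 18) = 10
y (Zane): min(-2, 10, 28) = -2
g (Priya): max(10, -2) = 10
Gamma (Zane): min(32, 10) = 10
top (Priya): max(-32, -39, 10) = 10
At top, Priya picks Gamma (highest: 10).
At Gamma, Zane picks g (lowest: 10).
At g, Priya picks x (highest: 10).
At x, Zane picks bj (lowest: 10).
Terminal value 10.

top -> Gamma -> g -> x -> bj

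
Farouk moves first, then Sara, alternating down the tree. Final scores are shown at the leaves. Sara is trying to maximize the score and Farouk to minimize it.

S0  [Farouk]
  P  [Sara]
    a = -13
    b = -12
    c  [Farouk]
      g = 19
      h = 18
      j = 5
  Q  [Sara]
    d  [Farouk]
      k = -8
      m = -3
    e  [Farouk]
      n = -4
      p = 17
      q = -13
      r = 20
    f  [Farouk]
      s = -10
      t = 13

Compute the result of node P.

5

c (Farouk): min(19, 18, 5) = 5
P (Sara): max(-13, -12, 5) = 5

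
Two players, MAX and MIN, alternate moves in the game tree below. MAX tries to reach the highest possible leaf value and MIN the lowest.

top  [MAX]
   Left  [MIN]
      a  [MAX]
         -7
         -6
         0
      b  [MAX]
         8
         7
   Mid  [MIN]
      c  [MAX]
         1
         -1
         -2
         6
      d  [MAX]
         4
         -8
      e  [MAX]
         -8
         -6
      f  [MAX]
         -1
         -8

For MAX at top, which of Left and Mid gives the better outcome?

a (MAX): max(-7, -6, 0) = 0
b (MAX): max(8, 7) = 8
Left (MIN): min(0, 8) = 0
c (MAX): max(1, -1, -2, 6) = 6
d (MAX): max(4, -8) = 4
e (MAX): max(-8, -6) = -6
f (MAX): max(-1, -8) = -1
Mid (MIN): min(6, 4, -6, -1) = -6
MAX prefers the higher value; Left=0, Mid=-6. Left is better since 0 > -6.

Left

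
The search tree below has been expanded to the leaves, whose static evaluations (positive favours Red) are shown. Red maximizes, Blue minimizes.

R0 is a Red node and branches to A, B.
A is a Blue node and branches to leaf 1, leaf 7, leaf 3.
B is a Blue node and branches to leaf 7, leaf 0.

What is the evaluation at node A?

1

A (Blue): min(1, 7, 3) = 1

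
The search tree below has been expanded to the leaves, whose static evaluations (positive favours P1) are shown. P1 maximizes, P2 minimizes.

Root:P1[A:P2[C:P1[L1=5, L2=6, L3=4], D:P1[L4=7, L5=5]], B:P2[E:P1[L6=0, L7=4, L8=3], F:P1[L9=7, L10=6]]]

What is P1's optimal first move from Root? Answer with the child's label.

A

C (P1): max(5, 6, 4) = 6
D (P1): max(7, 5) = 7
A (P2): min(6, 7) = 6
E (P1): max(0, 4, 3) = 4
F (P1): max(7, 6) = 7
B (P2): min(4, 7) = 4
Root (P1): max(6, 4) = 6
P1 at Root wants the highest of {A=6, B=4}, so chooses A.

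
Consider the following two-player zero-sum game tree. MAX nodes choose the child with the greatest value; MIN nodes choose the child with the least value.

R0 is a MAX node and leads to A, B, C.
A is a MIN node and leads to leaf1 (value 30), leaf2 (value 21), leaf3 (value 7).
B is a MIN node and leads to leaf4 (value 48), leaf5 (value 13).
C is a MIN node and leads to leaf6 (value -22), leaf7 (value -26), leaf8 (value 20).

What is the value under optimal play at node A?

A (MIN): min(30, 21, 7) = 7

7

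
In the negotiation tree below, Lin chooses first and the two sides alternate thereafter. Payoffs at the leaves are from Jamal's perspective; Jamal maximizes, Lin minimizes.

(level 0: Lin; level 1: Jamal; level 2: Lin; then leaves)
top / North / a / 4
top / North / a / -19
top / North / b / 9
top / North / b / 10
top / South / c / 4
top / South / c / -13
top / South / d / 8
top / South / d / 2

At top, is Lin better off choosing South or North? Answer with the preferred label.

South

c (Lin): min(4, -13) = -13
d (Lin): min(8, 2) = 2
South (Jamal): max(-13, 2) = 2
a (Lin): min(4, -19) = -19
b (Lin): min(9, 10) = 9
North (Jamal): max(-19, 9) = 9
Lin prefers the lower value; South=2, North=9. South is better since 2 < 9.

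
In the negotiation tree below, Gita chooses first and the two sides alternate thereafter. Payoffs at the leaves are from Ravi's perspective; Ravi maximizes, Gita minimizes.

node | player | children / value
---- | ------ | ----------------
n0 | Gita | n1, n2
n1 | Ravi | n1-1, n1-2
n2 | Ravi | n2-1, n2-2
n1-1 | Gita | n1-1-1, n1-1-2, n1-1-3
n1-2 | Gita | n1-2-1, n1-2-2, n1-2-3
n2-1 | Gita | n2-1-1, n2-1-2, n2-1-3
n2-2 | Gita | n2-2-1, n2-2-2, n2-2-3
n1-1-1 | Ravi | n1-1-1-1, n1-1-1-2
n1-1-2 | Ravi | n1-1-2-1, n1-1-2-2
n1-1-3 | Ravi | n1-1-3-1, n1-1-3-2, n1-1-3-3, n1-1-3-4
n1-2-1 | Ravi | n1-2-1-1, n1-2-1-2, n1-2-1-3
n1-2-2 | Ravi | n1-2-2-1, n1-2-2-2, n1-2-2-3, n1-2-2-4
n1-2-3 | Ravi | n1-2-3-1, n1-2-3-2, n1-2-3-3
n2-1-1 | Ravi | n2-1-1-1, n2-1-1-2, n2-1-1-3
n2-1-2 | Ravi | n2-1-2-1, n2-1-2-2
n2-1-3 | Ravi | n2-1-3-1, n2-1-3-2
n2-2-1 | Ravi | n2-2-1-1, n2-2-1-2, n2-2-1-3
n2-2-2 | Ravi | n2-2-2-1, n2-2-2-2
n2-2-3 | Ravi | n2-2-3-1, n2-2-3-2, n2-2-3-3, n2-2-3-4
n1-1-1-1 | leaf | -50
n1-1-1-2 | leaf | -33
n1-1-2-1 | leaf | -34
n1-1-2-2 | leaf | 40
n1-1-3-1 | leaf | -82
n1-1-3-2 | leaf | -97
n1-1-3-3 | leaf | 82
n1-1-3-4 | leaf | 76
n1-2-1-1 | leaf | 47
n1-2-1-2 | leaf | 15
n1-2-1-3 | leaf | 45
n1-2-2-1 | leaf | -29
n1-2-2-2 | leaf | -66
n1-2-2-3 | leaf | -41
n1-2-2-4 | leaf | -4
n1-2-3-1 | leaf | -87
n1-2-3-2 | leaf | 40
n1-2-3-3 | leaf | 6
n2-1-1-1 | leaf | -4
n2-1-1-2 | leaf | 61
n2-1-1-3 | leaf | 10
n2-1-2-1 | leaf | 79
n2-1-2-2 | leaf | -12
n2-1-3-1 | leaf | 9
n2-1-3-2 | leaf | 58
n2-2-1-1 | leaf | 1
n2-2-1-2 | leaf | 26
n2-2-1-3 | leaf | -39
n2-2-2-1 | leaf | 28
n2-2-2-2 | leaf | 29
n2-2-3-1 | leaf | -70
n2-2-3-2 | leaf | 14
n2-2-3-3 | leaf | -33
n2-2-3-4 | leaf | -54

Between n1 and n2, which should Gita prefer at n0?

n1

n1-1-1 (Ravi): max(-50, -33) = -33
n1-1-2 (Ravi): max(-34, 40) = 40
n1-1-3 (Ravi): max(-82, -97, 82, 76) = 82
n1-1 (Gita): min(-33, 40, 82) = -33
n1-2-1 (Ravi): max(47, 15, 45) = 47
n1-2-2 (Ravi): max(-29, -66, -41, -4) = -4
n1-2-3 (Ravi): max(-87, 40, 6) = 40
n1-2 (Gita): min(47, -4, 40) = -4
n1 (Ravi): max(-33, -4) = -4
n2-1-1 (Ravi): max(-4, 61, 10) = 61
n2-1-2 (Ravi): max(79, -12) = 79
n2-1-3 (Ravi): max(9, 58) = 58
n2-1 (Gita): min(61, 79, 58) = 58
n2-2-1 (Ravi): max(1, 26, -39) = 26
n2-2-2 (Ravi): max(28, 29) = 29
n2-2-3 (Ravi): max(-70, 14, -33, -54) = 14
n2-2 (Gita): min(26, 29, 14) = 14
n2 (Ravi): max(58, 14) = 58
Gita prefers the lower value; n1=-4, n2=58. n1 is better since -4 < 58.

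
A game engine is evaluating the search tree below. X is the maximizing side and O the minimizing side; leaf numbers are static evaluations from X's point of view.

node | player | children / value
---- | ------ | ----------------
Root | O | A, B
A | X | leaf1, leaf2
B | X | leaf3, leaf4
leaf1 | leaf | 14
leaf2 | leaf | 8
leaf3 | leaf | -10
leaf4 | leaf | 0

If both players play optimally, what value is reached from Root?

A (X): max(14, 8) = 14
B (X): max(-10, 0) = 0
Root (O): min(14, 0) = 0

0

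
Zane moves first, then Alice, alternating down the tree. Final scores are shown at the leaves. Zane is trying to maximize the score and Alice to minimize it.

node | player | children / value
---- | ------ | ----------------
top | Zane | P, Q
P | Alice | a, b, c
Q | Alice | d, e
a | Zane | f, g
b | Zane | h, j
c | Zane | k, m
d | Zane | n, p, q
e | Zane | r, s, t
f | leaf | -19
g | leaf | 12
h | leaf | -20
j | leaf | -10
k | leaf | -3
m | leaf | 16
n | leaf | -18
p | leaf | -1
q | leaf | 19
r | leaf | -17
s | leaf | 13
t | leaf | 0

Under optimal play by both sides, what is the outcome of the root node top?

a (Zane): max(-19, 12) = 12
b (Zane): max(-20, -10) = -10
c (Zane): max(-3, 16) = 16
P (Alice): min(12, -10, 16) = -10
d (Zane): max(-18, -1, 19) = 19
e (Zane): max(-17, 13, 0) = 13
Q (Alice): min(19, 13) = 13
top (Zane): max(-10, 13) = 13

13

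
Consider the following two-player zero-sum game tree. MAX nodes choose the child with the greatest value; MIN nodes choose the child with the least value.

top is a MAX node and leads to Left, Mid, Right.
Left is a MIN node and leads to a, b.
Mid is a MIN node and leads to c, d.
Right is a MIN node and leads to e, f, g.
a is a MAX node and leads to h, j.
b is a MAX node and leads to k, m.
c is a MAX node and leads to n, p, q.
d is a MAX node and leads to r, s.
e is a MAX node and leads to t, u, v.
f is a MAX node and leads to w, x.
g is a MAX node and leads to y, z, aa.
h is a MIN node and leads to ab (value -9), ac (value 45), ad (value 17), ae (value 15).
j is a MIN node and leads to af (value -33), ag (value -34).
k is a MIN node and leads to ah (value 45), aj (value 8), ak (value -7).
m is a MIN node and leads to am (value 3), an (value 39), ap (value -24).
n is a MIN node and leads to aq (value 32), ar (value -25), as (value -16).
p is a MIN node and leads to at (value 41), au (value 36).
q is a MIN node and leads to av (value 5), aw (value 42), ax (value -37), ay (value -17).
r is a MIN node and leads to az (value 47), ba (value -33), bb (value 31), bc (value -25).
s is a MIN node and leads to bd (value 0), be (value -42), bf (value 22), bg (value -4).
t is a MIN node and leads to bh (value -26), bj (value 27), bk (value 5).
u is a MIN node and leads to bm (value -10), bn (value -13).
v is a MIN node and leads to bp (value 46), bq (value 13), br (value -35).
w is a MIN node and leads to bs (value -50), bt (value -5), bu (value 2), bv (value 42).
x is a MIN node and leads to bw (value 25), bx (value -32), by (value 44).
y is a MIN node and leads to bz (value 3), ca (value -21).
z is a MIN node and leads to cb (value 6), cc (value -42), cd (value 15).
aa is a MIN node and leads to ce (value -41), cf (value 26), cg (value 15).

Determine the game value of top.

h (MIN): min(-9, 45, 17, 15) = -9
j (MIN): min(-33, -34) = -34
a (MAX): max(-9, -34) = -9
k (MIN): min(45, 8, -7) = -7
m (MIN): min(3, 39, -24) = -24
b (MAX): max(-7, -24) = -7
Left (MIN): min(-9, -7) = -9
n (MIN): min(32, -25, -16) = -25
p (MIN): min(41, 36) = 36
q (MIN): min(5, 42, -37, -17) = -37
c (MAX): max(-25, 36, -37) = 36
r (MIN): min(47, -33, 31, -25) = -33
s (MIN): min(0, -42, 22, -4) = -42
d (MAX): max(-33, -42) = -33
Mid (MIN): min(36, -33) = -33
t (MIN): min(-26, 27, 5) = -26
u (MIN): min(-10, -13) = -13
v (MIN): min(46, 13, -35) = -35
e (MAX): max(-26, -13, -35) = -13
w (MIN): min(-50, -5, 2, 42) = -50
x (MIN): min(25, -32, 44) = -32
f (MAX): max(-50, -32) = -32
y (MIN): min(3, -21) = -21
z (MIN): min(6, -42, 15) = -42
aa (MIN): min(-41, 26, 15) = -41
g (MAX): max(-21, -42, -41) = -21
Right (MIN): min(-13, -32, -21) = -32
top (MAX): max(-9, -33, -32) = -9

-9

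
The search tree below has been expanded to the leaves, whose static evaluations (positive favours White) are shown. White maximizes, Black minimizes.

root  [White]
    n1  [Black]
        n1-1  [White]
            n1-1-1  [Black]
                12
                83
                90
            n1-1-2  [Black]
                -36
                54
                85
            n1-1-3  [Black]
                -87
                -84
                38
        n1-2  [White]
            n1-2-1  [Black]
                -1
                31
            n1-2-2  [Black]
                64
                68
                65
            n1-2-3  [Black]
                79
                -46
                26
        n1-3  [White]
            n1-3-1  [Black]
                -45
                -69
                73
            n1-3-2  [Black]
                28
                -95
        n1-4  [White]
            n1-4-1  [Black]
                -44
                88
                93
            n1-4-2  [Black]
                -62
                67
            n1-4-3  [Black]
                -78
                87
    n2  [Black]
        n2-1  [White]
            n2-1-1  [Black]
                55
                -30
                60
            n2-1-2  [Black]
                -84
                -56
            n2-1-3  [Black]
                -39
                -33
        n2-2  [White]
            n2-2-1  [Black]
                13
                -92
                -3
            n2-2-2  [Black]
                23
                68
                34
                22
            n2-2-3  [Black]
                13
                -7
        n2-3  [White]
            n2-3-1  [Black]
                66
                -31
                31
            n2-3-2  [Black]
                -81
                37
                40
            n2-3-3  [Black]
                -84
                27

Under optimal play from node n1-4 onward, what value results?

n1-4-1 (Black): min(-44, 88, 93) = -44
n1-4-2 (Black): min(-62, 67) = -62
n1-4-3 (Black): min(-78, 87) = -78
n1-4 (White): max(-44, -62, -78) = -44

-44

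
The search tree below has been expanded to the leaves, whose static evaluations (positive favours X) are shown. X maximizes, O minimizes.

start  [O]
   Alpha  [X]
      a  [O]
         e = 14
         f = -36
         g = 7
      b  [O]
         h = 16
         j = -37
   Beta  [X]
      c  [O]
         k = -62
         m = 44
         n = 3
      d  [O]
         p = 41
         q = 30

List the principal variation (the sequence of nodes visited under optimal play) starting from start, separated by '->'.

start -> Alpha -> a -> f

a (O): min(14, -36, 7) = -36
b (O): min(16, -37) = -37
Alpha (X): max(-36, -37) = -36
c (O): min(-62, 44, 3) = -62
d (O): min(41, 30) = 30
Beta (X): max(-62, 30) = 30
start (O): min(-36, 30) = -36
At start, O picks Alpha (lowest: -36).
At Alpha, X picks a (highest: -36).
At a, O picks f (lowest: -36).
Terminal value -36.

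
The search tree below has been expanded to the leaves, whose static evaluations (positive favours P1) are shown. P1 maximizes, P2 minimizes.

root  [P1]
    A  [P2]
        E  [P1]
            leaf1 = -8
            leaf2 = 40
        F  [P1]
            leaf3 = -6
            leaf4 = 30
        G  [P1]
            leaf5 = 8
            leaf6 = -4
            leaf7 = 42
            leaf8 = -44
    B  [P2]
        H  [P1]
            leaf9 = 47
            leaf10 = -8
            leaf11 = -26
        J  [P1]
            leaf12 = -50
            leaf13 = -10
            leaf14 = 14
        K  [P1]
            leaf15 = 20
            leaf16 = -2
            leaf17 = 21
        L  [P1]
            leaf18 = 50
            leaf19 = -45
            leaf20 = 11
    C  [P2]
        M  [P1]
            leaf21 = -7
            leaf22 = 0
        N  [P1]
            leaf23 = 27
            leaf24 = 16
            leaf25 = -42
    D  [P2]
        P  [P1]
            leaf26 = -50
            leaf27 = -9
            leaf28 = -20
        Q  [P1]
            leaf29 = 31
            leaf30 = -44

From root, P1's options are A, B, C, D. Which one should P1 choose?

E (P1): max(-8, 40) = 40
F (P1): max(-6, 30) = 30
G (P1): max(8, -4, 42, -44) = 42
A (P2): min(40, 30, 42) = 30
H (P1): max(47, -8, -26) = 47
J (P1): max(-50, -10, 14) = 14
K (P1): max(20, -2, 21) = 21
L (P1): max(50, -45, 11) = 50
B (P2): min(47, 14, 21, 50) = 14
M (P1): max(-7, 0) = 0
N (P1): max(27, 16, -42) = 27
C (P2): min(0, 27) = 0
P (P1): max(-50, -9, -20) = -9
Q (P1): max(31, -44) = 31
D (P2): min(-9, 31) = -9
root (P1): max(30, 14, 0, -9) = 30
P1 at root wants the highest of {A=30, B=14, C=0, D=-9}, so chooses A.

A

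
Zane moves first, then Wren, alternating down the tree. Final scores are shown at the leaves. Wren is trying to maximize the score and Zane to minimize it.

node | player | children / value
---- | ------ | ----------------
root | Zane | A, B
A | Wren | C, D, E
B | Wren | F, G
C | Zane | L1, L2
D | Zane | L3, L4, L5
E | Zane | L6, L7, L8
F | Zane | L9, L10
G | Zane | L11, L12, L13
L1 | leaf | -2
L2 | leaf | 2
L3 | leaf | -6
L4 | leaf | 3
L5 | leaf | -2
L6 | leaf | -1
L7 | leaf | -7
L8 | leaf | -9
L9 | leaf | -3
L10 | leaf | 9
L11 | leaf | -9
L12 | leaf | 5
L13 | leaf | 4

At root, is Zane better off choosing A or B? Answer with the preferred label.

C (Zane): min(-2, 2) = -2
D (Zane): min(-6, 3, -2) = -6
E (Zane): min(-1, -7, -9) = -9
A (Wren): max(-2, -6, -9) = -2
F (Zane): min(-3, 9) = -3
G (Zane): min(-9, 5, 4) = -9
B (Wren): max(-3, -9) = -3
Zane prefers the lower value; A=-2, B=-3. B is better since -3 < -2.

B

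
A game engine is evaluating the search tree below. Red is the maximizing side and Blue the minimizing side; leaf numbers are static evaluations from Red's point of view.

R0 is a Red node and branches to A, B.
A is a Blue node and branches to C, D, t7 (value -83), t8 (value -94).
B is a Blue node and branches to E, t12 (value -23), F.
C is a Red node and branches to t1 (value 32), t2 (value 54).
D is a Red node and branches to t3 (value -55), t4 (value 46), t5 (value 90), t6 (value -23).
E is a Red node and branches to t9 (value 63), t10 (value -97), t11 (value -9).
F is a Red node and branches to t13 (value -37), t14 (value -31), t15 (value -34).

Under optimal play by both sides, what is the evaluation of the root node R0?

-31

C (Red): max(32, 54) = 54
D (Red): max(-55, 46, 90, -23) = 90
A (Blue): min(54, 90, -83, -94) = -94
E (Red): max(63, -97, -9) = 63
F (Red): max(-37, -31, -34) = -31
B (Blue): min(63, -23, -31) = -31
R0 (Red): max(-94, -31) = -31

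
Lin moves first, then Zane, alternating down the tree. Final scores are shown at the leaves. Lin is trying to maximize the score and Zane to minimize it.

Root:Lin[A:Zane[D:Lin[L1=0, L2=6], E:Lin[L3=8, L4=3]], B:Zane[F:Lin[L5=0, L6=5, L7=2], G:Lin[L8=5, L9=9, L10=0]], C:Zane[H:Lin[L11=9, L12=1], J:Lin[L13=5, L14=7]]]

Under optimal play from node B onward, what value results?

5

F (Lin): max(0, 5, 2) = 5
G (Lin): max(5, 9, 0) = 9
B (Zane): min(5, 9) = 5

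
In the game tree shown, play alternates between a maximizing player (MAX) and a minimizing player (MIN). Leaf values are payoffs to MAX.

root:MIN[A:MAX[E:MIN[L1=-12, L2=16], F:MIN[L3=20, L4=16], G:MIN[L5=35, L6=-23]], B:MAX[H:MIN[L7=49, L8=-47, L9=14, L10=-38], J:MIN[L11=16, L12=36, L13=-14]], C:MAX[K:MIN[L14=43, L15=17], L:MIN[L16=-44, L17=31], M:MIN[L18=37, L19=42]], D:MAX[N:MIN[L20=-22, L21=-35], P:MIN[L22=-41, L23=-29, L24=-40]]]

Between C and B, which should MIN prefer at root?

B

K (MIN): min(43, 17) = 17
L (MIN): min(-44, 31) = -44
M (MIN): min(37, 42) = 37
C (MAX): max(17, -44, 37) = 37
H (MIN): min(49, -47, 14, -38) = -47
J (MIN): min(16, 36, -14) = -14
B (MAX): max(-47, -14) = -14
MIN prefers the lower value; C=37, B=-14. B is better since -14 < 37.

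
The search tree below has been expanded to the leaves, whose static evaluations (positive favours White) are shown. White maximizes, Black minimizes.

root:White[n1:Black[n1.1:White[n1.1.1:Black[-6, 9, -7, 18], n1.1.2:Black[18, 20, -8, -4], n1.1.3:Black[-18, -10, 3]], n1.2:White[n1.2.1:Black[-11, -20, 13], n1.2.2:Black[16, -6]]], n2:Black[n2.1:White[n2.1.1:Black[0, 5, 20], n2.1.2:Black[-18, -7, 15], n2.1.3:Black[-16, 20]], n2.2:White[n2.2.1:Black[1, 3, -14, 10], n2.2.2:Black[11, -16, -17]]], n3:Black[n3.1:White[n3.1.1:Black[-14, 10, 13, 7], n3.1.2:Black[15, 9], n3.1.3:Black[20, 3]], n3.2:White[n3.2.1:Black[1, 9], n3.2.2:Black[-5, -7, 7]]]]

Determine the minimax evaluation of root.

n1.1.1 (Black): min(-6, 9, -7, 18) = -7
n1.1.2 (Black): min(18, 20, -8, -4) = -8
n1.1.3 (Black): min(-18, -10, 3) = -18
n1.1 (White): max(-7, -8, -18) = -7
n1.2.1 (Black): min(-11, -20, 13) = -20
n1.2.2 (Black): min(16, -6) = -6
n1.2 (White): max(-20, -6) = -6
n1 (Black): min(-7, -6) = -7
n2.1.1 (Black): min(0, 5, 20) = 0
n2.1.2 (Black): min(-18, -7, 15) = -18
n2.1.3 (Black): min(-16, 20) = -16
n2.1 (White): max(0, -18, -16) = 0
n2.2.1 (Black): min(1, 3, -14, 10) = -14
n2.2.2 (Black): min(11, -16, -17) = -17
n2.2 (White): max(-14, -17) = -14
n2 (Black): min(0, -14) = -14
n3.1.1 (Black): min(-14, 10, 13, 7) = -14
n3.1.2 (Black): min(15, 9) = 9
n3.1.3 (Black): min(20, 3) = 3
n3.1 (White): max(-14, 9, 3) = 9
n3.2.1 (Black): min(1, 9) = 1
n3.2.2 (Black): min(-5, -7, 7) = -7
n3.2 (White): max(1, -7) = 1
n3 (Black): min(9, 1) = 1
root (White): max(-7, -14, 1) = 1

1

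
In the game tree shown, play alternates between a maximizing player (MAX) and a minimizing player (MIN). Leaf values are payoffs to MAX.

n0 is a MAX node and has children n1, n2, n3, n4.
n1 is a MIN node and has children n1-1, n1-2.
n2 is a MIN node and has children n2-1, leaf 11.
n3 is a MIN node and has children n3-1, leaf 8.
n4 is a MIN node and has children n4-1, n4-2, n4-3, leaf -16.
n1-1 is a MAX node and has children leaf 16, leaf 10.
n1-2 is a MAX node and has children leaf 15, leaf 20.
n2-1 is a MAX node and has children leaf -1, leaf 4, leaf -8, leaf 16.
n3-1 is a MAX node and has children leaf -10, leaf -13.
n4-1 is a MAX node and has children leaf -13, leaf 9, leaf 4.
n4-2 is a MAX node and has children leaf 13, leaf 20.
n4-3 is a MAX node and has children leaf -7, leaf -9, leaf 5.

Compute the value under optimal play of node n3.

n3-1 (MAX): max(-10, -13) = -10
n3 (MIN): min(-10, 8) = -10

-10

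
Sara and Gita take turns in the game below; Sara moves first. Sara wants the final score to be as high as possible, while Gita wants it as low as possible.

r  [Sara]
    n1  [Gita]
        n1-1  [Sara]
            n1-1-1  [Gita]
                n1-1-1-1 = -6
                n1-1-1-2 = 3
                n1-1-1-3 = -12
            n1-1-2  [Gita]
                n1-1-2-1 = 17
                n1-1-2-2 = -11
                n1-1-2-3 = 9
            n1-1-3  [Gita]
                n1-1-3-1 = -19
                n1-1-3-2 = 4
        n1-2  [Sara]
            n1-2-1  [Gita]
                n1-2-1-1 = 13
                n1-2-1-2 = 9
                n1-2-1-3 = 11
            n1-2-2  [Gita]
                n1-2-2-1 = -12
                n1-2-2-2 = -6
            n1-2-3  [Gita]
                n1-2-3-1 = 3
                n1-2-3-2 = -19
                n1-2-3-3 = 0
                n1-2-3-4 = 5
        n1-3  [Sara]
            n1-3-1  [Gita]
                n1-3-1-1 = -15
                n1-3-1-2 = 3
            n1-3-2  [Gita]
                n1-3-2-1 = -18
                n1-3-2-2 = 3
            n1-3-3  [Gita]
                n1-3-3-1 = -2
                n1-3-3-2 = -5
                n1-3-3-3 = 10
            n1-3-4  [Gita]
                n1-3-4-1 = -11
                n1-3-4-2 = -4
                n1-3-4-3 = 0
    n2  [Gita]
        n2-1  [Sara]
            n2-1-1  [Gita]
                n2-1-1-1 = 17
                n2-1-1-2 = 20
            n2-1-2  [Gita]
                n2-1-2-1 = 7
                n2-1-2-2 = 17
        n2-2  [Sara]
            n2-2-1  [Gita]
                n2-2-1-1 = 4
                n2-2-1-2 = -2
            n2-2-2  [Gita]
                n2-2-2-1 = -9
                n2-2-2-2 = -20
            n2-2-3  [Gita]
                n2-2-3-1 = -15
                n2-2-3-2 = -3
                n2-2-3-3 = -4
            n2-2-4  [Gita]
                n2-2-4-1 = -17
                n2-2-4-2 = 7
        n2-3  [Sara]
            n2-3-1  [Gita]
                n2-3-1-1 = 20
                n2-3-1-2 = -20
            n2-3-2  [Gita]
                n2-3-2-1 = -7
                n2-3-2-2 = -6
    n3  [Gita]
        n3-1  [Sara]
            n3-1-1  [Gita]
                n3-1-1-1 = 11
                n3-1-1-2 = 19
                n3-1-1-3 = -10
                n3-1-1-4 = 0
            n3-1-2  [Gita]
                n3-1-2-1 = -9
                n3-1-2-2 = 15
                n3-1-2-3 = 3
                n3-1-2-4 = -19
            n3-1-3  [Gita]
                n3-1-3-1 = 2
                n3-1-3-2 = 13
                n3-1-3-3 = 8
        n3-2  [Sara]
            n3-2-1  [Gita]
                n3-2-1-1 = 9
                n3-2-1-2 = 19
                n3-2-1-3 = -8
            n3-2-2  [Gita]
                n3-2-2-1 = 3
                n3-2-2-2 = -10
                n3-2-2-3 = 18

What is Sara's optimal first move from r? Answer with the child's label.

n2

n1-1-1 (Gita): min(-6, 3, -12) = -12
n1-1-2 (Gita): min(17, -11, 9) = -11
n1-1-3 (Gita): min(-19, 4) = -19
n1-1 (Sara): max(-12, -11, -19) = -11
n1-2-1 (Gita): min(13, 9, 11) = 9
n1-2-2 (Gita): min(-12, -6) = -12
n1-2-3 (Gita): min(3, -19, 0, 5) = -19
n1-2 (Sara): max(9, -12, -19) = 9
n1-3-1 (Gita): min(-15, 3) = -15
n1-3-2 (Gita): min(-18, 3) = -18
n1-3-3 (Gita): min(-2, -5, 10) = -5
n1-3-4 (Gita): min(-11, -4, 0) = -11
n1-3 (Sara): max(-15, -18, -5, -11) = -5
n1 (Gita): min(-11, 9, -5) = -11
n2-1-1 (Gita): min(17, 20) = 17
n2-1-2 (Gita): min(7, 17) = 7
n2-1 (Sara): max(17, 7) = 17
n2-2-1 (Gita): min(4, -2) = -2
n2-2-2 (Gita): min(-9, -20) = -20
n2-2-3 (Gita): min(-15, -3, -4) = -15
n2-2-4 (Gita): min(-17, 7) = -17
n2-2 (Sara): max(-2, -20, -15, -17) = -2
n2-3-1 (Gita): min(20, -20) = -20
n2-3-2 (Gita): min(-7, -6) = -7
n2-3 (Sara): max(-20, -7) = -7
n2 (Gita): min(17, -2, -7) = -7
n3-1-1 (Gita): min(11, 19, -10, 0) = -10
n3-1-2 (Gita): min(-9, 15, 3, -19) = -19
n3-1-3 (Gita): min(2, 13, 8) = 2
n3-1 (Sara): max(-10, -19, 2) = 2
n3-2-1 (Gita): min(9, 19, -8) = -8
n3-2-2 (Gita): min(3, -10, 18) = -10
n3-2 (Sara): max(-8, -10) = -8
n3 (Gita): min(2, -8) = -8
r (Sara): max(-11, -7, -8) = -7
Sara at r wants the highest of {n1=-11, n2=-7, n3=-8}, so chooses n2.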